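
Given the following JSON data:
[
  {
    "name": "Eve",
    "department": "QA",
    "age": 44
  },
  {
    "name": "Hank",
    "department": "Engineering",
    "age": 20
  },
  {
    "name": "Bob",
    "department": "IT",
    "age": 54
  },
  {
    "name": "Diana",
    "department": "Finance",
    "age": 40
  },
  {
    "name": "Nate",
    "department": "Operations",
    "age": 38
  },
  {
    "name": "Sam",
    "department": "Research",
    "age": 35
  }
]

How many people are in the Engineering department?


Scanning records for department = Engineering
  Record 1: Hank
Count: 1

ANSWER: 1


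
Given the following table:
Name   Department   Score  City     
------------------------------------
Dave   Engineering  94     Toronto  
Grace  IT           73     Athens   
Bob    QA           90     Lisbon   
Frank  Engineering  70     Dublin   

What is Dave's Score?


Row 1: Dave
Score = 94

ANSWER: 94


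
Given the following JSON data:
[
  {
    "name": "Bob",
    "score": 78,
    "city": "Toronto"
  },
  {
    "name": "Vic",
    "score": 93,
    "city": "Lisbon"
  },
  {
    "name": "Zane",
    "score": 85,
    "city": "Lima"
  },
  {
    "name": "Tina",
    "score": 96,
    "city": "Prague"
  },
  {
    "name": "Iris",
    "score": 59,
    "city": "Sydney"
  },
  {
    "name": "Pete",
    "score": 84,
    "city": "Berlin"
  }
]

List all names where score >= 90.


Filtering records where score >= 90:
  Bob (score=78) -> no
  Vic (score=93) -> YES
  Zane (score=85) -> no
  Tina (score=96) -> YES
  Iris (score=59) -> no
  Pete (score=84) -> no


ANSWER: Vic, Tina


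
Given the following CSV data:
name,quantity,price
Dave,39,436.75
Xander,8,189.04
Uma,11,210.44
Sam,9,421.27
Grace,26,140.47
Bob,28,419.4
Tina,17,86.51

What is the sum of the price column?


Values in 'price' column:
  Row 1: 436.75
  Row 2: 189.04
  Row 3: 210.44
  Row 4: 421.27
  Row 5: 140.47
  Row 6: 419.4
  Row 7: 86.51
Sum = 436.75 + 189.04 + 210.44 + 421.27 + 140.47 + 419.4 + 86.51 = 1903.88

ANSWER: 1903.88


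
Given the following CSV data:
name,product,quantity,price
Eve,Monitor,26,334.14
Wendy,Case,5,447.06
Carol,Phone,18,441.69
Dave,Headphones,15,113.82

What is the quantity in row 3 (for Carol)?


Row 3: Carol
Column 'quantity' = 18

ANSWER: 18


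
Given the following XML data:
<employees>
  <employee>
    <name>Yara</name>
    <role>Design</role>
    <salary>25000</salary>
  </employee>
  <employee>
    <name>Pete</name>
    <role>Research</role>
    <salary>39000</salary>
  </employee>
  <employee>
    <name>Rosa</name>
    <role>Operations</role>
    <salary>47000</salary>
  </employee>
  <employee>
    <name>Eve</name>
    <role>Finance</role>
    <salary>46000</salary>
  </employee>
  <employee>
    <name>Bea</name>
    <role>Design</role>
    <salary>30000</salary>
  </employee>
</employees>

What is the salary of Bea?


Searching for <employee> with <name>Bea</name>
Found at position 5
<salary>30000</salary>

ANSWER: 30000


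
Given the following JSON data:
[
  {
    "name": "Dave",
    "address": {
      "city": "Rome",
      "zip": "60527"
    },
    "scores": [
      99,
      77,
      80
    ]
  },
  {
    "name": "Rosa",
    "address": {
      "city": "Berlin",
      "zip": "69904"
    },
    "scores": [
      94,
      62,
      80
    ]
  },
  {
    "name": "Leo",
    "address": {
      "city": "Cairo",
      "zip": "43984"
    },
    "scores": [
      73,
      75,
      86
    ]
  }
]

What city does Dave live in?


Path: records[0].address.city
Value: Rome

ANSWER: Rome


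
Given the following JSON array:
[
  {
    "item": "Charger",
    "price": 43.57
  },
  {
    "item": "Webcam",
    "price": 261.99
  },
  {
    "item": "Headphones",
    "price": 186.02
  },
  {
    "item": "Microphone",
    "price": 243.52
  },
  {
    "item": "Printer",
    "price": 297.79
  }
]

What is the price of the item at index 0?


Array index 0 -> Charger
price = 43.57

ANSWER: 43.57


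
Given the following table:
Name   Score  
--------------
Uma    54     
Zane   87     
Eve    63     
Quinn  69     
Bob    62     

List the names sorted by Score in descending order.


Sorting by Score (descending):
  Zane: 87
  Quinn: 69
  Eve: 63
  Bob: 62
  Uma: 54


ANSWER: Zane, Quinn, Eve, Bob, Uma


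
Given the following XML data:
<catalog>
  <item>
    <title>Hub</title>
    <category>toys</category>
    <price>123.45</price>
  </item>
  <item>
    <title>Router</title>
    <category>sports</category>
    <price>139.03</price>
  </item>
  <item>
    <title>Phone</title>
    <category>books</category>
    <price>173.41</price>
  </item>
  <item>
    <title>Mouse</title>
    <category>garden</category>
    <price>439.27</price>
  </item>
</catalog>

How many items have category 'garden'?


Scanning <item> elements for <category>garden</category>:
  Item 4: Mouse -> MATCH
Count: 1

ANSWER: 1


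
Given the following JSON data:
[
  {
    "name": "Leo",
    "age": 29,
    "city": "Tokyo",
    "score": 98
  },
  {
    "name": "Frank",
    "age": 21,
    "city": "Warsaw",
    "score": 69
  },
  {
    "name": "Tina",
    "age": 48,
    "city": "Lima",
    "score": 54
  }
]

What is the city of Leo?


Looking up record where name = Leo
Record index: 0
Field 'city' = Tokyo

ANSWER: Tokyo


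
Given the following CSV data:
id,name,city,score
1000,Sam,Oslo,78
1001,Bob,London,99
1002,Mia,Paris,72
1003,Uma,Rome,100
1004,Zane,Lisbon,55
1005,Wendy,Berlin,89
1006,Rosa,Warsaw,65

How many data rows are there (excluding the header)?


Counting rows (excluding header):
Header: id,name,city,score
Data rows: 7

ANSWER: 7


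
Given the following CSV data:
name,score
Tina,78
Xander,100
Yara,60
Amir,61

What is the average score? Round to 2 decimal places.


Scores: 78, 100, 60, 61
Sum = 299
Count = 4
Average = 299 / 4 = 74.75

ANSWER: 74.75


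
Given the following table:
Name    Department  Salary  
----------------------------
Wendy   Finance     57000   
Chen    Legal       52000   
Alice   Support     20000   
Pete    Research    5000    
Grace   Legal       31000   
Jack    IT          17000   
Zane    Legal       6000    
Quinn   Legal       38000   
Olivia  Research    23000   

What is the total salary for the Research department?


Research department members:
  Pete: 5000
  Olivia: 23000
Total = 5000 + 23000 = 28000

ANSWER: 28000


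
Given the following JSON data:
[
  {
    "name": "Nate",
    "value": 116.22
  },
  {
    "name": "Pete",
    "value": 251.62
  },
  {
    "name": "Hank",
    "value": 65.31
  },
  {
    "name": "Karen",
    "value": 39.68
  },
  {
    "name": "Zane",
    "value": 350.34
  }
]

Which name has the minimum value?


Comparing values:
  Nate: 116.22
  Pete: 251.62
  Hank: 65.31
  Karen: 39.68
  Zane: 350.34
Minimum: Karen (39.68)

ANSWER: Karen


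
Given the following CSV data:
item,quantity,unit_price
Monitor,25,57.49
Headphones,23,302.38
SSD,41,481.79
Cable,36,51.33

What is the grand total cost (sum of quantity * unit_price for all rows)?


Computing row totals:
  Monitor: 25 * 57.49 = 1437.25
  Headphones: 23 * 302.38 = 6954.74
  SSD: 41 * 481.79 = 19753.39
  Cable: 36 * 51.33 = 1847.88
Grand total = 1437.25 + 6954.74 + 19753.39 + 1847.88 = 29993.26

ANSWER: 29993.26


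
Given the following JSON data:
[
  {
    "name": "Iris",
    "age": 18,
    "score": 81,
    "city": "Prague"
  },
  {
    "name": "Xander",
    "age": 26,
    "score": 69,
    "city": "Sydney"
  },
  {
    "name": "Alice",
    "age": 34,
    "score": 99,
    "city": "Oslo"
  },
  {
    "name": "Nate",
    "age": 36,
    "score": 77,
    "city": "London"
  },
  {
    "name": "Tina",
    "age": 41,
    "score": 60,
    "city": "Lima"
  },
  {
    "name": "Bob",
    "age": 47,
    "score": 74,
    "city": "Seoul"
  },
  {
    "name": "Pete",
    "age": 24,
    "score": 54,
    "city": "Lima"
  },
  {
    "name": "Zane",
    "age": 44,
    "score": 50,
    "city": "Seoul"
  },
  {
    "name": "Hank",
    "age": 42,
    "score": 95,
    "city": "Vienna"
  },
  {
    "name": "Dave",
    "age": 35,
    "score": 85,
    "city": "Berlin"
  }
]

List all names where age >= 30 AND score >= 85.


Checking both conditions:
  Iris (age=18, score=81) -> no
  Xander (age=26, score=69) -> no
  Alice (age=34, score=99) -> YES
  Nate (age=36, score=77) -> no
  Tina (age=41, score=60) -> no
  Bob (age=47, score=74) -> no
  Pete (age=24, score=54) -> no
  Zane (age=44, score=50) -> no
  Hank (age=42, score=95) -> YES
  Dave (age=35, score=85) -> YES


ANSWER: Alice, Hank, Dave


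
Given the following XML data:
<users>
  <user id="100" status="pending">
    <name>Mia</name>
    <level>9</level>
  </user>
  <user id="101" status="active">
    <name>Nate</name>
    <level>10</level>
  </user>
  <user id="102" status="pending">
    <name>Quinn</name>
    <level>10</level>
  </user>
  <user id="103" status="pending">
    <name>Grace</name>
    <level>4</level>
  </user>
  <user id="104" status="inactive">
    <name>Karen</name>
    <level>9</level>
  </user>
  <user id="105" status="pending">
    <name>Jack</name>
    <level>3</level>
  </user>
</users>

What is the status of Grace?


Finding user with name = Grace
user id="103" status="pending"

ANSWER: pending


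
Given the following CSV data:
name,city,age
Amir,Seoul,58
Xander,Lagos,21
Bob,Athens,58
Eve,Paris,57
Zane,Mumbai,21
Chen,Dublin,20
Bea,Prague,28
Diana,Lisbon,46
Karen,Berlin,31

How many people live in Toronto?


Scanning city column for 'Toronto':
Total matches: 0

ANSWER: 0


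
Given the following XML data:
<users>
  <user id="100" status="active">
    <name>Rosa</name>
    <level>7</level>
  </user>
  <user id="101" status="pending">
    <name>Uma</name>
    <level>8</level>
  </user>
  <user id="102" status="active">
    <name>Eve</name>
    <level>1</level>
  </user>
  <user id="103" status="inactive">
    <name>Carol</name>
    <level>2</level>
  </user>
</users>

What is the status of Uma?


Finding user with name = Uma
user id="101" status="pending"

ANSWER: pending


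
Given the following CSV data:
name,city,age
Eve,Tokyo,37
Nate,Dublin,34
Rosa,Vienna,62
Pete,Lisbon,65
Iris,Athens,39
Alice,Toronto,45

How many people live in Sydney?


Scanning city column for 'Sydney':
Total matches: 0

ANSWER: 0


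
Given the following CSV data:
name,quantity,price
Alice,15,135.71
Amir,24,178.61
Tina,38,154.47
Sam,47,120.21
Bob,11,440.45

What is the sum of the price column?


Values in 'price' column:
  Row 1: 135.71
  Row 2: 178.61
  Row 3: 154.47
  Row 4: 120.21
  Row 5: 440.45
Sum = 135.71 + 178.61 + 154.47 + 120.21 + 440.45 = 1029.45

ANSWER: 1029.45


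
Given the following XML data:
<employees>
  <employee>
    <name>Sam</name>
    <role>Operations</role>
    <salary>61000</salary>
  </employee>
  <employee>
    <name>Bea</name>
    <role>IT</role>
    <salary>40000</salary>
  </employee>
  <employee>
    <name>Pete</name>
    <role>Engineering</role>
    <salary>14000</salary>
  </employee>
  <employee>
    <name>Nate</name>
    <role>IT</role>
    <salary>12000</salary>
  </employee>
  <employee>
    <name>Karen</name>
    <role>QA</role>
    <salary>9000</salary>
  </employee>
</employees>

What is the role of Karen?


Searching for <employee> with <name>Karen</name>
Found at position 5
<role>QA</role>

ANSWER: QA


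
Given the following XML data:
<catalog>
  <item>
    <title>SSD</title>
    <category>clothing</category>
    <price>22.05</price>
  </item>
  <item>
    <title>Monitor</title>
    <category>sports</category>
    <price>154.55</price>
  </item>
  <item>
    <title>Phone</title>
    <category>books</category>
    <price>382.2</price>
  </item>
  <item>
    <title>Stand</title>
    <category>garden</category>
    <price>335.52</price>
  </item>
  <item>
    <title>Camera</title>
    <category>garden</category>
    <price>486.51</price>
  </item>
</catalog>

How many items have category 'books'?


Scanning <item> elements for <category>books</category>:
  Item 3: Phone -> MATCH
Count: 1

ANSWER: 1


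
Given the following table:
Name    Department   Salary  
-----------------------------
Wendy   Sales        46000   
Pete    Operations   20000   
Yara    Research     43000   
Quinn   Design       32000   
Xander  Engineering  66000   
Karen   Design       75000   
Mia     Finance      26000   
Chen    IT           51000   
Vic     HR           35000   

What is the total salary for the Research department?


Research department members:
  Yara: 43000
Total = 43000 = 43000

ANSWER: 43000


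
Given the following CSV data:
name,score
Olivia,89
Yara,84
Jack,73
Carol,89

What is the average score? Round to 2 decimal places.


Scores: 89, 84, 73, 89
Sum = 335
Count = 4
Average = 335 / 4 = 83.75

ANSWER: 83.75


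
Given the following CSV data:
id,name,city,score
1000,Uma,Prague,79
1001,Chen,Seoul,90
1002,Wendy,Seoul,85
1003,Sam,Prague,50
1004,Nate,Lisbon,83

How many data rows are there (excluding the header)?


Counting rows (excluding header):
Header: id,name,city,score
Data rows: 5

ANSWER: 5


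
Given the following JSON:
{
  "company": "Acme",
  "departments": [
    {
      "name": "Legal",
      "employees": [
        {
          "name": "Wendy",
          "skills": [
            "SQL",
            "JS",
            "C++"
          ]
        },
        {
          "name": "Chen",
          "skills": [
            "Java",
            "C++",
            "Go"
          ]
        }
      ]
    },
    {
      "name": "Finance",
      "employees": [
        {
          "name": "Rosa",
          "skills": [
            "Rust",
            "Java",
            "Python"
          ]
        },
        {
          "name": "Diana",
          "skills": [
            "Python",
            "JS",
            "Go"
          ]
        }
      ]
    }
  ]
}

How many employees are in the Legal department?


Path: departments[0].employees
Count: 2

ANSWER: 2


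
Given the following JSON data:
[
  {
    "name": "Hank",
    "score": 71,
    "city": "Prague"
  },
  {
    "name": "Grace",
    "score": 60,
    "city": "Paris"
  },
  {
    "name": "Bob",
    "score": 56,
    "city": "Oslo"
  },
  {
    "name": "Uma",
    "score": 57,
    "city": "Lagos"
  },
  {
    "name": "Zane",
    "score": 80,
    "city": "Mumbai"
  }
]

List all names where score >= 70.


Filtering records where score >= 70:
  Hank (score=71) -> YES
  Grace (score=60) -> no
  Bob (score=56) -> no
  Uma (score=57) -> no
  Zane (score=80) -> YES


ANSWER: Hank, Zane


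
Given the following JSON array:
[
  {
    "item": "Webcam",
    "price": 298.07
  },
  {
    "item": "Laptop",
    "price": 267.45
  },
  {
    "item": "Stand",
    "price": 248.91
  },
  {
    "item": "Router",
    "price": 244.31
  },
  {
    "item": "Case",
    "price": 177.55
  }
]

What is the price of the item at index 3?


Array index 3 -> Router
price = 244.31

ANSWER: 244.31


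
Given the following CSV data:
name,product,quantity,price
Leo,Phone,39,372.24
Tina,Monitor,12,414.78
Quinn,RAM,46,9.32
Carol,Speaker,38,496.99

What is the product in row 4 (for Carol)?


Row 4: Carol
Column 'product' = Speaker

ANSWER: Speaker


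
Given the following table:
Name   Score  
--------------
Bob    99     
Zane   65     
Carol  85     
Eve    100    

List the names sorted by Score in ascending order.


Sorting by Score (ascending):
  Zane: 65
  Carol: 85
  Bob: 99
  Eve: 100


ANSWER: Zane, Carol, Bob, Eve


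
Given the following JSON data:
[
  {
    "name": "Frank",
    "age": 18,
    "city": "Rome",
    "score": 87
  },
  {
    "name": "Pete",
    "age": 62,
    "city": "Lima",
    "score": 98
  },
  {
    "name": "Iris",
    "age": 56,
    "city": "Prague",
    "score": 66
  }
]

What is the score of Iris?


Looking up record where name = Iris
Record index: 2
Field 'score' = 66

ANSWER: 66


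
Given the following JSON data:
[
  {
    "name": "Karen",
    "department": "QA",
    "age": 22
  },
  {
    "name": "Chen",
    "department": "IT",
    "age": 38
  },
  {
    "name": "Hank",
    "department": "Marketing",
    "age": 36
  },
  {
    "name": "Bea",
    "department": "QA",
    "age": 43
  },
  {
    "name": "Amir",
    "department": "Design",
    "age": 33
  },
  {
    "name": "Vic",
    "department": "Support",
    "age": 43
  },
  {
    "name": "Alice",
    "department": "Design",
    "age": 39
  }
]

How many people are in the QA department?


Scanning records for department = QA
  Record 0: Karen
  Record 3: Bea
Count: 2

ANSWER: 2


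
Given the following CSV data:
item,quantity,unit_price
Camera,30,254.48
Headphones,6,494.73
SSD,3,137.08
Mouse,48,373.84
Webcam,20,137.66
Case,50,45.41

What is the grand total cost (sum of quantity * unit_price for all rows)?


Computing row totals:
  Camera: 30 * 254.48 = 7634.4
  Headphones: 6 * 494.73 = 2968.38
  SSD: 3 * 137.08 = 411.24
  Mouse: 48 * 373.84 = 17944.32
  Webcam: 20 * 137.66 = 2753.2
  Case: 50 * 45.41 = 2270.5
Grand total = 7634.4 + 2968.38 + 411.24 + 17944.32 + 2753.2 + 2270.5 = 33982.04

ANSWER: 33982.04


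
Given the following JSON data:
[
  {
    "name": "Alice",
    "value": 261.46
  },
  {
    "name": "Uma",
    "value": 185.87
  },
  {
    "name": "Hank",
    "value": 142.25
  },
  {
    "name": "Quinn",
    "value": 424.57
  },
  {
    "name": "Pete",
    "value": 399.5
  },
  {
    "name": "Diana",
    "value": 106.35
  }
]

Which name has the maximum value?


Comparing values:
  Alice: 261.46
  Uma: 185.87
  Hank: 142.25
  Quinn: 424.57
  Pete: 399.5
  Diana: 106.35
Maximum: Quinn (424.57)

ANSWER: Quinn


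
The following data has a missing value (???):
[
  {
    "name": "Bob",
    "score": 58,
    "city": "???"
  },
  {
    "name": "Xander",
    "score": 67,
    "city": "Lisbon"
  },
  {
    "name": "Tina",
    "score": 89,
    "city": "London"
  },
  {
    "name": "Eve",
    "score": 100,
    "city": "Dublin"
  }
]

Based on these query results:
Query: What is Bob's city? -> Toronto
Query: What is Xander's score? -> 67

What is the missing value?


The missing value is Bob's city
From query: Bob's city = Toronto

ANSWER: Toronto


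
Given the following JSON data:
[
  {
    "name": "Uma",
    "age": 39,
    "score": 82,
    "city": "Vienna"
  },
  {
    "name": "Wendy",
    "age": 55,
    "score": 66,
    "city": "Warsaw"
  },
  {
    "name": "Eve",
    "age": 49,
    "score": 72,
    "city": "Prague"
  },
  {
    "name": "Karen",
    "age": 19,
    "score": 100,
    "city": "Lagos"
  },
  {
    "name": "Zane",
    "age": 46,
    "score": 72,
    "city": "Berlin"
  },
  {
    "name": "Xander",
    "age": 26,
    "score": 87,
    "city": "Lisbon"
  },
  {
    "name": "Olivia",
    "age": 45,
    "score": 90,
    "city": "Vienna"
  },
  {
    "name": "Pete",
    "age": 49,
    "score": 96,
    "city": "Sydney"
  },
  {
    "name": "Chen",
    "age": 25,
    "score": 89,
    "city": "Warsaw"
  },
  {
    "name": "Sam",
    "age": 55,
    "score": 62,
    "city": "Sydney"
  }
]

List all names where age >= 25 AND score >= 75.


Checking both conditions:
  Uma (age=39, score=82) -> YES
  Wendy (age=55, score=66) -> no
  Eve (age=49, score=72) -> no
  Karen (age=19, score=100) -> no
  Zane (age=46, score=72) -> no
  Xander (age=26, score=87) -> YES
  Olivia (age=45, score=90) -> YES
  Pete (age=49, score=96) -> YES
  Chen (age=25, score=89) -> YES
  Sam (age=55, score=62) -> no


ANSWER: Uma, Xander, Olivia, Pete, Chen


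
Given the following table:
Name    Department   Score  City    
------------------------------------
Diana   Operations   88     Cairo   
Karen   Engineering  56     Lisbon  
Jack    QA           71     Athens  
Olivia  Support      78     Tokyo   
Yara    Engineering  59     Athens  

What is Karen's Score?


Row 2: Karen
Score = 56

ANSWER: 56


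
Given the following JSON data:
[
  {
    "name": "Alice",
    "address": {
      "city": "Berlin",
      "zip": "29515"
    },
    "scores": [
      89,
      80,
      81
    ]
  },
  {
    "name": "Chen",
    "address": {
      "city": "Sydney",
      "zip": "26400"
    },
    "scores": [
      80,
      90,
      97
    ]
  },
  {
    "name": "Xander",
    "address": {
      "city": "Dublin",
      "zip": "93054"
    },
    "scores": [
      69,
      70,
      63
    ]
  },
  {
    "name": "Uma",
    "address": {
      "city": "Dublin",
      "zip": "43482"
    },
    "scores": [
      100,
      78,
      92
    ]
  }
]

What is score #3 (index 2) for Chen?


Path: records[1].scores[2]
Value: 97

ANSWER: 97


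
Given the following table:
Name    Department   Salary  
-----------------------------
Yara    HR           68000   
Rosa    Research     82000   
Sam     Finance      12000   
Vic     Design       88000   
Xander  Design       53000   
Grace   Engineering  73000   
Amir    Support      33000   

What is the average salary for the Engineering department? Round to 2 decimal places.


Engineering department members:
  Grace: 73000
Sum = 73000
Count = 1
Average = 73000 / 1 = 73000.00

ANSWER: 73000.00


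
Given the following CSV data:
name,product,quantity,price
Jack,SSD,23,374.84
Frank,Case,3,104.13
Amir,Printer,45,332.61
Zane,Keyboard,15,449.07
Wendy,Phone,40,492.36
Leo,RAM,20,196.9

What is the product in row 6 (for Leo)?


Row 6: Leo
Column 'product' = RAM

ANSWER: RAM


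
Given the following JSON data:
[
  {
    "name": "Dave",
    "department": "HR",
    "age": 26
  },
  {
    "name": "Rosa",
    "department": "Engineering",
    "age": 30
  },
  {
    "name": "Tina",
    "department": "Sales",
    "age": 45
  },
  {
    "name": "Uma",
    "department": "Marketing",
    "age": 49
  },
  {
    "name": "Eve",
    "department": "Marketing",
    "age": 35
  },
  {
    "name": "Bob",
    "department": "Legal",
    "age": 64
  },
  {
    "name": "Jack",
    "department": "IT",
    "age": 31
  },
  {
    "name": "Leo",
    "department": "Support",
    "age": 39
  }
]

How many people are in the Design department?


Scanning records for department = Design
  No matches found
Count: 0

ANSWER: 0


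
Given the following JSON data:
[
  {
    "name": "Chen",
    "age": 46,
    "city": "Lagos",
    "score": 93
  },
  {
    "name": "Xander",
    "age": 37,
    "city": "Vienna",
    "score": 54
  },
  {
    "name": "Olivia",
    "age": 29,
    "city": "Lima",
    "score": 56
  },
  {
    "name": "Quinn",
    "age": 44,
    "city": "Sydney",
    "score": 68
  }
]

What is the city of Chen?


Looking up record where name = Chen
Record index: 0
Field 'city' = Lagos

ANSWER: Lagos


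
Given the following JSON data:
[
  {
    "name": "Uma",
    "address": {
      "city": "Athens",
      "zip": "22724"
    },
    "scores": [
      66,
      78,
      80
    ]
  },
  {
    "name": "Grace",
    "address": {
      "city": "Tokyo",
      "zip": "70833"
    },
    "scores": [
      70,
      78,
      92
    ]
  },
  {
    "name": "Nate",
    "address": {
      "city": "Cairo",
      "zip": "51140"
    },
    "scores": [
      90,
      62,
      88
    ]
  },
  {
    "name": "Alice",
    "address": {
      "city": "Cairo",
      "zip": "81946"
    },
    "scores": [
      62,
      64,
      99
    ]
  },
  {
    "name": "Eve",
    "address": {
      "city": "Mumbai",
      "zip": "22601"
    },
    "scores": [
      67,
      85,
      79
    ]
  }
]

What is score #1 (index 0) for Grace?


Path: records[1].scores[0]
Value: 70

ANSWER: 70


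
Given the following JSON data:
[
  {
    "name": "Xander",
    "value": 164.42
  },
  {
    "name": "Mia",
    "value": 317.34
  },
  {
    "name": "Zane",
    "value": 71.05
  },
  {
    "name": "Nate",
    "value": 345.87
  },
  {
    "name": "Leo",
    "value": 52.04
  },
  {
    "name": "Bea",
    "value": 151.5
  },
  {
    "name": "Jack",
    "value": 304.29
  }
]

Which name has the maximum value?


Comparing values:
  Xander: 164.42
  Mia: 317.34
  Zane: 71.05
  Nate: 345.87
  Leo: 52.04
  Bea: 151.5
  Jack: 304.29
Maximum: Nate (345.87)

ANSWER: Nate


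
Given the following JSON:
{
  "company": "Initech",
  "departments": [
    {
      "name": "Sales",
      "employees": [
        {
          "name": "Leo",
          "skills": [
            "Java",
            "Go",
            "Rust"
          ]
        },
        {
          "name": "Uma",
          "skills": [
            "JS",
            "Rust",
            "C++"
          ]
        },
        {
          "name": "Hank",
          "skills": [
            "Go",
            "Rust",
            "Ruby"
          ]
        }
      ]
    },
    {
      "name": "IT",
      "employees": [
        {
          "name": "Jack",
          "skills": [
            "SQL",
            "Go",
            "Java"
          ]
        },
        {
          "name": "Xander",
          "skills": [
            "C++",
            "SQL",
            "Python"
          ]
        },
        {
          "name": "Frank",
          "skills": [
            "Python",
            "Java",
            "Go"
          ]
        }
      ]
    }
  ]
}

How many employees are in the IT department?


Path: departments[1].employees
Count: 3

ANSWER: 3


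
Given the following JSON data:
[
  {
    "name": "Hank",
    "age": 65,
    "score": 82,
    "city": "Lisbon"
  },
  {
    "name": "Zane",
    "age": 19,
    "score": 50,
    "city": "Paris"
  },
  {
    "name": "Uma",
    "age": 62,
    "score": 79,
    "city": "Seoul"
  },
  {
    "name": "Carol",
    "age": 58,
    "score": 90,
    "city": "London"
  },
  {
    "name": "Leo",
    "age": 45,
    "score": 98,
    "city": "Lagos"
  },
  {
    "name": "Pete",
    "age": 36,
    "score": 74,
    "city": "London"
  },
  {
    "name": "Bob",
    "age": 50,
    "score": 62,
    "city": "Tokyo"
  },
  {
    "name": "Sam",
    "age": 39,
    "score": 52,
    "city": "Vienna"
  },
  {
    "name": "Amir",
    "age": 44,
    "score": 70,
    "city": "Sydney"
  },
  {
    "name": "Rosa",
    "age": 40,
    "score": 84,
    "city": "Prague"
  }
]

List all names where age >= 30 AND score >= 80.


Checking both conditions:
  Hank (age=65, score=82) -> YES
  Zane (age=19, score=50) -> no
  Uma (age=62, score=79) -> no
  Carol (age=58, score=90) -> YES
  Leo (age=45, score=98) -> YES
  Pete (age=36, score=74) -> no
  Bob (age=50, score=62) -> no
  Sam (age=39, score=52) -> no
  Amir (age=44, score=70) -> no
  Rosa (age=40, score=84) -> YES


ANSWER: Hank, Carol, Leo, Rosa


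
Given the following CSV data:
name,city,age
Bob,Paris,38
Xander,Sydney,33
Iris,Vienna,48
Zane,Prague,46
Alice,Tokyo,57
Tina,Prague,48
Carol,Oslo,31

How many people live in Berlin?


Scanning city column for 'Berlin':
Total matches: 0

ANSWER: 0


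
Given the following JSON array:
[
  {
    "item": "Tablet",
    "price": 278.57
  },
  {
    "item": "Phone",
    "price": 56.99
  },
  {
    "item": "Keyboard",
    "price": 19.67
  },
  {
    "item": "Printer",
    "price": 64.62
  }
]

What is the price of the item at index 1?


Array index 1 -> Phone
price = 56.99

ANSWER: 56.99


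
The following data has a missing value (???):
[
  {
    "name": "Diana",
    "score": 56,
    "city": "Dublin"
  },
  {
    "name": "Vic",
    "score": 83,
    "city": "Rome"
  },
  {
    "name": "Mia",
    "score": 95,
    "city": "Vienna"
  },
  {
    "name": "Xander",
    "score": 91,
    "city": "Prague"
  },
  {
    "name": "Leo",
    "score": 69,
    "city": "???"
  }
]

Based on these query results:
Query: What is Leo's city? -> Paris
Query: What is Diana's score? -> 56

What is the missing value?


The missing value is Leo's city
From query: Leo's city = Paris

ANSWER: Paris


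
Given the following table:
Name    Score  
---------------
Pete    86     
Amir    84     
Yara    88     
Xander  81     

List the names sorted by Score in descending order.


Sorting by Score (descending):
  Yara: 88
  Pete: 86
  Amir: 84
  Xander: 81


ANSWER: Yara, Pete, Amir, Xander


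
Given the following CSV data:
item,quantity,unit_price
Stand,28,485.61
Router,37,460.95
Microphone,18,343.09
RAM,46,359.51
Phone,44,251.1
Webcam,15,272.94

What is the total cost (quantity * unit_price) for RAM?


Row: RAM
quantity = 46
unit_price = 359.51
total = 46 * 359.51 = 16537.46

ANSWER: 16537.46


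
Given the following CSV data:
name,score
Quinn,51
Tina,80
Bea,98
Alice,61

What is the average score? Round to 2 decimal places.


Scores: 51, 80, 98, 61
Sum = 290
Count = 4
Average = 290 / 4 = 72.50

ANSWER: 72.50


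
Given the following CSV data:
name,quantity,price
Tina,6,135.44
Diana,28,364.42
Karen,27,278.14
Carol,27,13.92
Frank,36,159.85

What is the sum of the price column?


Values in 'price' column:
  Row 1: 135.44
  Row 2: 364.42
  Row 3: 278.14
  Row 4: 13.92
  Row 5: 159.85
Sum = 135.44 + 364.42 + 278.14 + 13.92 + 159.85 = 951.77

ANSWER: 951.77


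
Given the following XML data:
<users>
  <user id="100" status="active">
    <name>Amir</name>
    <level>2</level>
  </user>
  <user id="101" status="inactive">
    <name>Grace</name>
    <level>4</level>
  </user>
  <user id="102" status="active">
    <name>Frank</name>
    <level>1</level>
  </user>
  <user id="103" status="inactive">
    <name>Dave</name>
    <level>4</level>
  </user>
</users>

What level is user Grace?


Finding user: Grace
<level>4</level>

ANSWER: 4


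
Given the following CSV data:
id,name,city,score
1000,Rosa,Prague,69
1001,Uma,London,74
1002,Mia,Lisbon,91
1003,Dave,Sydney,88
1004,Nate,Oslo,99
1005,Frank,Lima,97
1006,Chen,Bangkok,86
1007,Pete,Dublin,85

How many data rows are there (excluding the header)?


Counting rows (excluding header):
Header: id,name,city,score
Data rows: 8

ANSWER: 8


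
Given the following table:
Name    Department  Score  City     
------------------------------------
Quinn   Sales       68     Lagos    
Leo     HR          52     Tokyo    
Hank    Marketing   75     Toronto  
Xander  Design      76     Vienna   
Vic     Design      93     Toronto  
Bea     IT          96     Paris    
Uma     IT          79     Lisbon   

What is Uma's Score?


Row 7: Uma
Score = 79

ANSWER: 79


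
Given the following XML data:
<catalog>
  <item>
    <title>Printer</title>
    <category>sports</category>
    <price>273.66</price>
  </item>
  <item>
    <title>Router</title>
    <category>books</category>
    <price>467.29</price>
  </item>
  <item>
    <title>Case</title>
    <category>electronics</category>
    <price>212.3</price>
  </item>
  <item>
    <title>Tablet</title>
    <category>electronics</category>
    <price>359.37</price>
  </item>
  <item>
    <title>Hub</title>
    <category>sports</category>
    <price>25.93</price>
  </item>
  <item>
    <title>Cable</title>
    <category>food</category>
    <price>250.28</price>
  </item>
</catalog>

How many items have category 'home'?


Scanning <item> elements for <category>home</category>:
Count: 0

ANSWER: 0


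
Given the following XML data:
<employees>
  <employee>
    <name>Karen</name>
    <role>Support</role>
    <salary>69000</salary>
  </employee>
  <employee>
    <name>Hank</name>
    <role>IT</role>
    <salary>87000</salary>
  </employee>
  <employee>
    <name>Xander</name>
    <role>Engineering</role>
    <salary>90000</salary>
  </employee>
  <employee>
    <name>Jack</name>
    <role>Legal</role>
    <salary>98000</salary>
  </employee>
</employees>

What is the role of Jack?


Searching for <employee> with <name>Jack</name>
Found at position 4
<role>Legal</role>

ANSWER: Legal


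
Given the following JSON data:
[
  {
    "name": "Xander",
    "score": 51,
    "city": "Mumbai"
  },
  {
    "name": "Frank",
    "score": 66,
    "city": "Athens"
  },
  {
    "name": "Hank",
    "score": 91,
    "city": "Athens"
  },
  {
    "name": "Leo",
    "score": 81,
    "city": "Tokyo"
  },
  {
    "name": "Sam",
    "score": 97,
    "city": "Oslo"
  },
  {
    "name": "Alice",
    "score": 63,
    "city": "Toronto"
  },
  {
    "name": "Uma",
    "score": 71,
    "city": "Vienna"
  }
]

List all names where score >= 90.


Filtering records where score >= 90:
  Xander (score=51) -> no
  Frank (score=66) -> no
  Hank (score=91) -> YES
  Leo (score=81) -> no
  Sam (score=97) -> YES
  Alice (score=63) -> no
  Uma (score=71) -> no


ANSWER: Hank, Sam


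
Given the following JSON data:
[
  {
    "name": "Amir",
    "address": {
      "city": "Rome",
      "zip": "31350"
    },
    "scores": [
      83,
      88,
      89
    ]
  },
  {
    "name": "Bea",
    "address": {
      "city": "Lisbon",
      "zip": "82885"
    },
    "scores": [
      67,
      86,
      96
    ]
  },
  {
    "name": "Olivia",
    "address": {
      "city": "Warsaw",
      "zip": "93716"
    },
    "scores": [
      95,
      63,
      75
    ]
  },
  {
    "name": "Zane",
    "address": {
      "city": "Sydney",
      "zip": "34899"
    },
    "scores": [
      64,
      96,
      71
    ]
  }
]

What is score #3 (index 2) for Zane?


Path: records[3].scores[2]
Value: 71

ANSWER: 71


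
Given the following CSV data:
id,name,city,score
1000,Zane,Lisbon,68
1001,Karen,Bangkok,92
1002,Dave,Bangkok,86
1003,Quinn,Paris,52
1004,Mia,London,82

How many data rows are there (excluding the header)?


Counting rows (excluding header):
Header: id,name,city,score
Data rows: 5

ANSWER: 5


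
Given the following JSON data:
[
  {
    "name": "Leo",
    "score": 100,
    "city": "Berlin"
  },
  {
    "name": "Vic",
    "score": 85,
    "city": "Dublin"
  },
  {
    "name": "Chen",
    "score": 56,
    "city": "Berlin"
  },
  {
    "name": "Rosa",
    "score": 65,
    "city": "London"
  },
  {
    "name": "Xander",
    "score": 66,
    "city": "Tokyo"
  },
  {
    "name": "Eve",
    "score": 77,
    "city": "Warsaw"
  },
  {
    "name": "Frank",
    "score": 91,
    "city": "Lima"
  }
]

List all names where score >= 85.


Filtering records where score >= 85:
  Leo (score=100) -> YES
  Vic (score=85) -> YES
  Chen (score=56) -> no
  Rosa (score=65) -> no
  Xander (score=66) -> no
  Eve (score=77) -> no
  Frank (score=91) -> YES


ANSWER: Leo, Vic, Frank


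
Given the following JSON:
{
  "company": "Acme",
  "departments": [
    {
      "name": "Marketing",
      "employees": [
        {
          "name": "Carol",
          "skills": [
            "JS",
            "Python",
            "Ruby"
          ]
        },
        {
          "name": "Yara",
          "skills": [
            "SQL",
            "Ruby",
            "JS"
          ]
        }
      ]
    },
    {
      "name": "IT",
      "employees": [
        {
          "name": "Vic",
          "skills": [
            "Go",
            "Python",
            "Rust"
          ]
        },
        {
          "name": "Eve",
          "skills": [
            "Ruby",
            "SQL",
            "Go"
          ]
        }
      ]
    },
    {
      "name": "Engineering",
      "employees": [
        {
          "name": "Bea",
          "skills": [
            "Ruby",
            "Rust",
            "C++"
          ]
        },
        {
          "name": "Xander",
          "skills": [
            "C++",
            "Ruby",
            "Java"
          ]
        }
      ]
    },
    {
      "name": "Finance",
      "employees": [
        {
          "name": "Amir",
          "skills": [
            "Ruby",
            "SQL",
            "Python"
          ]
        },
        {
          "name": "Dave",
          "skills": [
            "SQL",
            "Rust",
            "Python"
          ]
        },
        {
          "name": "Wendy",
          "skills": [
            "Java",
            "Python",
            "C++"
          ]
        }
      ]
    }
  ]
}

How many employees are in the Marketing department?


Path: departments[0].employees
Count: 2

ANSWER: 2


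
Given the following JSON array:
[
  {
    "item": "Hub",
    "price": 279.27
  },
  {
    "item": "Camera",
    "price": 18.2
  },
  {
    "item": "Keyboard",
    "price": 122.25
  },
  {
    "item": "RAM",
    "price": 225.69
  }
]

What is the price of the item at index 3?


Array index 3 -> RAM
price = 225.69

ANSWER: 225.69


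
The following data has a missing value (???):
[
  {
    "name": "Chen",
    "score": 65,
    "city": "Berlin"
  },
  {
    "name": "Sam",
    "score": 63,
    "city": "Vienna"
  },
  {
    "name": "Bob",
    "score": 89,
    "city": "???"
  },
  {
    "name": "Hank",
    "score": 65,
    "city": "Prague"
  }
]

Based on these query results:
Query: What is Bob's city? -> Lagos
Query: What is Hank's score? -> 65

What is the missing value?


The missing value is Bob's city
From query: Bob's city = Lagos

ANSWER: Lagos


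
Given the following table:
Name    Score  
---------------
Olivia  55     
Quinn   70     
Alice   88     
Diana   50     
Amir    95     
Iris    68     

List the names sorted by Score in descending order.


Sorting by Score (descending):
  Amir: 95
  Alice: 88
  Quinn: 70
  Iris: 68
  Olivia: 55
  Diana: 50


ANSWER: Amir, Alice, Quinn, Iris, Olivia, Diana


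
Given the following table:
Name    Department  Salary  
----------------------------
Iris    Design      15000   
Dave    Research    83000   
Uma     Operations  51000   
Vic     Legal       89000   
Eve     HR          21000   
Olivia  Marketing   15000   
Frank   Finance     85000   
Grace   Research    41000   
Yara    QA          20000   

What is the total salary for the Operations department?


Operations department members:
  Uma: 51000
Total = 51000 = 51000

ANSWER: 51000


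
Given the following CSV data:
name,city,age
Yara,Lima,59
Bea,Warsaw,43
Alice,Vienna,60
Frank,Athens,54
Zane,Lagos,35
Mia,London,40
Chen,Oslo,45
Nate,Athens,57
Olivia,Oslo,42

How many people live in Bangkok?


Scanning city column for 'Bangkok':
Total matches: 0

ANSWER: 0


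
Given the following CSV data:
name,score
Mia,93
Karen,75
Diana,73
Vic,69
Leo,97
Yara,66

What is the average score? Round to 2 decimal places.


Scores: 93, 75, 73, 69, 97, 66
Sum = 473
Count = 6
Average = 473 / 6 = 78.83

ANSWER: 78.83


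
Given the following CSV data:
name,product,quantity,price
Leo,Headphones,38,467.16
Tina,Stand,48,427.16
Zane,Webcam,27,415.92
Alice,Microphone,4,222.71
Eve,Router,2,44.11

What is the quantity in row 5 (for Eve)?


Row 5: Eve
Column 'quantity' = 2

ANSWER: 2


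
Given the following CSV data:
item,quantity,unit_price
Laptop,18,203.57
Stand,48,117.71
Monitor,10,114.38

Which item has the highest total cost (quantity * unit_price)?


Computing row totals:
  Laptop: 3664.26
  Stand: 5650.08
  Monitor: 1143.8
Maximum: Stand (5650.08)

ANSWER: Stand


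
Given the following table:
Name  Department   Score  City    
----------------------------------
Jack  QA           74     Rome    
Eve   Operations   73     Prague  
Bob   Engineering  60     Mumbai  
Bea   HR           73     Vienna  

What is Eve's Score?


Row 2: Eve
Score = 73

ANSWER: 73


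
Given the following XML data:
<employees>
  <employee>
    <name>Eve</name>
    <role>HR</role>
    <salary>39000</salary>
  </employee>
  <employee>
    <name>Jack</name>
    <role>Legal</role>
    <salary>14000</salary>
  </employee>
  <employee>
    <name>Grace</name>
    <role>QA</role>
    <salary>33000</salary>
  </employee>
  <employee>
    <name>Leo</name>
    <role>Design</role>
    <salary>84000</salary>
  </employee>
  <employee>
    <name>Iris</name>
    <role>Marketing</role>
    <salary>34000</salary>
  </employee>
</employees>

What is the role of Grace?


Searching for <employee> with <name>Grace</name>
Found at position 3
<role>QA</role>

ANSWER: QA


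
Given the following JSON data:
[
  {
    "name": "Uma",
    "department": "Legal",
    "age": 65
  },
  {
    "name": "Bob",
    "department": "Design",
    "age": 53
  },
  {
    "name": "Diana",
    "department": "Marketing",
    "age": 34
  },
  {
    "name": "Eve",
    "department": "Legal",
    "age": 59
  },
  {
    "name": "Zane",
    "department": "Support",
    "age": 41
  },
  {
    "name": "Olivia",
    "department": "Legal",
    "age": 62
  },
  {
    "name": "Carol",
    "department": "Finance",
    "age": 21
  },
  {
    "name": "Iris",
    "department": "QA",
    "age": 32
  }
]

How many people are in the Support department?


Scanning records for department = Support
  Record 4: Zane
Count: 1

ANSWER: 1
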